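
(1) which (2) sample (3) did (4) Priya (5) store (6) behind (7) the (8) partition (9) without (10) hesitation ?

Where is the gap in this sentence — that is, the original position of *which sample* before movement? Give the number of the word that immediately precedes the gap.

Underlying clause: Priya did store which sample behind the partition without hesitation.
'which sample' is the direct object of 'store'. It moves to the left edge, and the trace sits right after 'store':
Which sample did Priya store ___ behind the partition without hesitation?
'store' is word 5.

5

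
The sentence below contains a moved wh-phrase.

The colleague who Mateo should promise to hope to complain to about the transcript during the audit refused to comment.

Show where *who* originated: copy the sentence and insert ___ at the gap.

'who' is the object of the preposition 'to'. The gap is right after 'to'.

The colleague who Mateo should promise to hope to complain to ___ about the transcript during the audit refused to comment.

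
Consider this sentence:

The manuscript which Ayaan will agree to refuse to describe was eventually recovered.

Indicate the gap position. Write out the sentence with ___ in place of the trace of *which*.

'which' functions as the direct object of 'describe'. The gap is right after 'describe'.

The manuscript which Ayaan will agree to refuse to describe ___ was eventually recovered.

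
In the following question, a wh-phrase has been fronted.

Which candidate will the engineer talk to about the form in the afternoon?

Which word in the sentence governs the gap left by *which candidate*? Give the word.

Before movement: The engineer will talk to which candidate about the form in the afternoon.
'which candidate' is the object of the preposition 'to'. It moves to the left edge, and the trace sits right after 'to':
Which candidate will the engineer talk to ___ about the form in the afternoon?

to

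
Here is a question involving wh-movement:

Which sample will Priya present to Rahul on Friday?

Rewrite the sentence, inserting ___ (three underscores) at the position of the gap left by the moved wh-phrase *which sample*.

In situ: Priya will present which sample to Rahul on Friday.
The filler 'which sample' is interpreted as the direct object of 'present'. The gap is right after 'present'.

Which sample will Priya present ___ to Rahul on Friday?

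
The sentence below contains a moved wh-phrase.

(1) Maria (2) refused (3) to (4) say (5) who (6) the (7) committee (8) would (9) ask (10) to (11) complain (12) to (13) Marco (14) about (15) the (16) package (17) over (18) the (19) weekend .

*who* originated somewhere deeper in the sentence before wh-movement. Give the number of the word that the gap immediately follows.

9

Pre-movement form: The committee would ask who to complain to Marco about the package over the weekend.
'who' is the direct object of 'ask'. Fronting leaves a gap immediately after 'ask':
Maria refused to say who the committee would ask ___ to complain to Marco about the package over the weekend.
'ask' is word 9.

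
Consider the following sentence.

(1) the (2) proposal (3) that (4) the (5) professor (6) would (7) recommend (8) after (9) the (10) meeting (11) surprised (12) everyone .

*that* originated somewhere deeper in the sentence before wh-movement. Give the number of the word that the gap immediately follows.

7

'that' is the direct object of 'recommend'. Fronting leaves a gap immediately after 'recommend':
The proposal that the professor would recommend ___ after the meeting surprised everyone.
'recommend' is word 7.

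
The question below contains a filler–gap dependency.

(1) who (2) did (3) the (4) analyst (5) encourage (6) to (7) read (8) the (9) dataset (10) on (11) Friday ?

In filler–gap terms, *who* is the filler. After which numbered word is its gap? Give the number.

5

Pre-movement form: The analyst did encourage who to read the dataset on Friday.
'who' functions as the direct object of 'encourage'. Fronting leaves a gap immediately after 'encourage':
Who did the analyst encourage ___ to read the dataset on Friday?
'encourage' is word 5.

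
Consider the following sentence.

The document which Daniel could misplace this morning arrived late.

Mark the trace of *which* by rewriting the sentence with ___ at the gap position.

The filler 'which' is interpreted as the direct object of 'misplace'. The gap is right after 'misplace'.

The document which Daniel could misplace ___ this morning arrived late.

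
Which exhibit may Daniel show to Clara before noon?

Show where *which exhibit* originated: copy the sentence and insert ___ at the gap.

Which exhibit may Daniel show ___ to Clara before noon?

In situ: Daniel may show which exhibit to Clara before noon.
'which exhibit' functions as the direct object of 'show'. The gap is right after 'show'.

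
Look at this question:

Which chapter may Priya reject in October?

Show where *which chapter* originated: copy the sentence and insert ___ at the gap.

In situ: Priya may reject which chapter in October.
The filler 'which chapter' is interpreted as the direct object of 'reject'. The gap is right after 'reject'.

Which chapter may Priya reject ___ in October?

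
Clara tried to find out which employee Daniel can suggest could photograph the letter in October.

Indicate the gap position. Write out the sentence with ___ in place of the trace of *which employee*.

Pre-movement form: Daniel can suggest which employee could photograph the letter in October.
'which employee' is the subject of the clause embedded under 'suggest'. The gap is right after 'suggest'.

Clara tried to find out which employee Daniel can suggest ___ could photograph the letter in October.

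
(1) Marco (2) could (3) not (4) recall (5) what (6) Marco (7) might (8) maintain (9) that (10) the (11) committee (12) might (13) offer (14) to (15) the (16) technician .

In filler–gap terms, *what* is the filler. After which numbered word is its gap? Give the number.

Underlying clause: Marco might maintain that the committee might offer what to the technician.
'what' is the direct object of 'offer'. Wh-movement fronts it, leaving a gap right after 'offer':
Marco could not recall what Marco might maintain that the committee might offer ___ to the technician.
'offer' is word 13.

13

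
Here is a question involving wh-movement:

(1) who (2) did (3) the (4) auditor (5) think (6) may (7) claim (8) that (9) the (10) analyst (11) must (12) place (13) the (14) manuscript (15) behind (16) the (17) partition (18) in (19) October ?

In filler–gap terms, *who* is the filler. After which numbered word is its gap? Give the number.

Pre-movement form: The auditor did think who may claim that the analyst must place the manuscript behind the partition in October.
'who' functions as the subject of the clause embedded under 'think'. It moves to the left edge, and the trace sits right after 'think':
Who did the auditor think ___ may claim that the analyst must place the manuscript behind the partition in October?
'think' is word 5.

5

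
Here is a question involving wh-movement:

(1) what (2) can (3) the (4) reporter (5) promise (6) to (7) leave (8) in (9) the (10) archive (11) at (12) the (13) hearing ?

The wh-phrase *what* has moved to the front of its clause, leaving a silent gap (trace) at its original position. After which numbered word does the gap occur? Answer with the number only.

7

Before movement: The reporter can promise to leave what in the archive at the hearing.
'what' is the direct object of 'leave'. Fronting leaves a gap immediately after 'leave':
What can the reporter promise to leave ___ in the archive at the hearing?
'leave' is word 7.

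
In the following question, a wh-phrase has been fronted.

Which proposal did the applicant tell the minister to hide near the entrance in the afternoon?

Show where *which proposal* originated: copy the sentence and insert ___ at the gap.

Pre-movement form: The applicant did tell the minister to hide which proposal near the entrance in the afternoon.
'which proposal' is the direct object of 'hide'. The gap is right after 'hide'.

Which proposal did the applicant tell the minister to hide ___ near the entrance in the afternoon?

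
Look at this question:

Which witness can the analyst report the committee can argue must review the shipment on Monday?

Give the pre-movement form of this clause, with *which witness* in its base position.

The analyst can report the committee can argue which witness must review the shipment on Monday.

'which witness' functions as the subject of the clause embedded under 'argue'. It moves to the left edge, and the trace sits right after 'argue':
Which witness can the analyst report the committee can argue ___ must review the shipment on Monday?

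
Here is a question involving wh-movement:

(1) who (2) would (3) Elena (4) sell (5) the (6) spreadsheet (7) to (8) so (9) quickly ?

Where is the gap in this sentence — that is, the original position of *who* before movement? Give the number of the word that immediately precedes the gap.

7

Pre-movement form: Elena would sell the spreadsheet to who so quickly.
'who' functions as the object of the preposition 'to' (recipient of 'sell'). It moves to the left edge, and the trace sits right after 'to':
Who would Elena sell the spreadsheet to ___ so quickly?
'to' is word 7.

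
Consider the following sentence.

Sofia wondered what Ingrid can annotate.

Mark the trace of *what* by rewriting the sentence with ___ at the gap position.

Pre-movement form: Ingrid can annotate what.
The filler 'what' is interpreted as the direct object of 'annotate'. The gap is right after 'annotate'.

Sofia wondered what Ingrid can annotate ___.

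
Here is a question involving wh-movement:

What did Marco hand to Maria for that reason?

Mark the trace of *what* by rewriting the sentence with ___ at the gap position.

What did Marco hand ___ to Maria for that reason?

In situ: Marco did hand what to Maria for that reason.
'what' functions as the direct object of 'hand'. The gap is right after 'hand'.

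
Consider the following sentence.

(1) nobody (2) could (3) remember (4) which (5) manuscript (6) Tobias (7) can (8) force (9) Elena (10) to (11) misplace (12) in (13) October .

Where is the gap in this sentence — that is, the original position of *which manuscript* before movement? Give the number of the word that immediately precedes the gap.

Underlying clause: Tobias can force Elena to misplace which manuscript in October.
The filler 'which manuscript' is interpreted as the direct object of 'misplace'. Wh-movement fronts it, leaving a gap right after 'misplace':
Nobody could remember which manuscript Tobias can force Elena to misplace ___ in October.
'misplace' is word 11.

11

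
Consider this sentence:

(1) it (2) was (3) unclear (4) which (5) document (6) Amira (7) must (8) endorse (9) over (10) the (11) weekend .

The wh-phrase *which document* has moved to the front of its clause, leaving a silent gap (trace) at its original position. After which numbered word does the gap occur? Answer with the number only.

8

Pre-movement form: Amira must endorse which document over the weekend.
'which document' is the direct object of 'endorse'. It moves to the left edge, and the trace sits right after 'endorse':
It was unclear which document Amira must endorse ___ over the weekend.
'endorse' is word 8.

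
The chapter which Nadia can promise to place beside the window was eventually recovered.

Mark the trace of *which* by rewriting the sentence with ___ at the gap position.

The filler 'which' is interpreted as the direct object of 'place'. The gap is right after 'place'.

The chapter which Nadia can promise to place ___ beside the window was eventually recovered.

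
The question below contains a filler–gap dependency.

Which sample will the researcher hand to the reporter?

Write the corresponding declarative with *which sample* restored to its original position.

The researcher will hand which sample to the reporter.

'which sample' functions as the direct object of 'hand'. Fronting leaves a gap immediately after 'hand':
Which sample will the researcher hand ___ to the reporter?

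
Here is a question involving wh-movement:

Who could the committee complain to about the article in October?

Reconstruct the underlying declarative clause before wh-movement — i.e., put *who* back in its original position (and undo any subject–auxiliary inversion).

The committee could complain to who about the article in October.

The filler 'who' is interpreted as the object of the preposition 'to'. Wh-movement fronts it, leaving a gap right after 'to':
Who could the committee complain to ___ about the article in October?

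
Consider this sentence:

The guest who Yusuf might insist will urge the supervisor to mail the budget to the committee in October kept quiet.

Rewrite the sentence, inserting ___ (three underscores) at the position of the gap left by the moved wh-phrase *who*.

The guest who Yusuf might insist ___ will urge the supervisor to mail the budget to the committee in October kept quiet.

'who' functions as the subject of the clause embedded under 'insist'. The gap is right after 'insist'.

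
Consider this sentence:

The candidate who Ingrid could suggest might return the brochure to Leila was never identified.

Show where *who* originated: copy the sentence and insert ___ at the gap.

The candidate who Ingrid could suggest ___ might return the brochure to Leila was never identified.

'who' is the subject of the clause embedded under 'suggest'. The gap is right after 'suggest'.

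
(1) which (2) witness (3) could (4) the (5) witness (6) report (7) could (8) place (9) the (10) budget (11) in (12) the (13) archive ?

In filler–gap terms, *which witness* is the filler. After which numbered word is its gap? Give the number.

In situ: The witness could report which witness could place the budget in the archive.
The filler 'which witness' is interpreted as the subject of the clause embedded under 'report'. Wh-movement fronts it, leaving a gap right after 'report':
Which witness could the witness report ___ could place the budget in the archive?
'report' is word 6.

6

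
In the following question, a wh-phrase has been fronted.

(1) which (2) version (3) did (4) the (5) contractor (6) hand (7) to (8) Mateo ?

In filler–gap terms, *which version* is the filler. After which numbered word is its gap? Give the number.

Before movement: The contractor did hand which version to Mateo.
The filler 'which version' is interpreted as the direct object of 'hand'. It moves to the left edge, and the trace sits right after 'hand':
Which version did the contractor hand ___ to Mateo?
'hand' is word 6.

6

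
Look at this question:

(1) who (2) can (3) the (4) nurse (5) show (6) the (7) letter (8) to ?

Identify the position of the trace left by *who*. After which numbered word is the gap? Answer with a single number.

8

Underlying clause: The nurse can show the letter to who.
The filler 'who' is interpreted as the object of the preposition 'to' (recipient of 'show'). Wh-movement fronts it, leaving a gap right after 'to':
Who can the nurse show the letter to ___?
'to' is word 8.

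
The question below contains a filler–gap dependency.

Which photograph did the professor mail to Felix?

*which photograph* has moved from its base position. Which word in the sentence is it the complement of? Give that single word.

Underlying clause: The professor did mail which photograph to Felix.
The filler 'which photograph' is interpreted as the direct object of 'mail'. It moves to the left edge, and the trace sits right after 'mail':
Which photograph did the professor mail ___ to Felix?

mail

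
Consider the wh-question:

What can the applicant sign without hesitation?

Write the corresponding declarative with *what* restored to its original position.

The applicant can sign what without hesitation.

The filler 'what' is interpreted as the direct object of 'sign'. Fronting leaves a gap immediately after 'sign':
What can the applicant sign ___ without hesitation?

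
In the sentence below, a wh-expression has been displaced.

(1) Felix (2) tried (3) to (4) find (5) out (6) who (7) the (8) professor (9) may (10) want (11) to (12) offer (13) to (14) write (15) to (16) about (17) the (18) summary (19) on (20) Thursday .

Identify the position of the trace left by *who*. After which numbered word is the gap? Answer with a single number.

15

Pre-movement form: The professor may want to offer to write to who about the summary on Thursday.
'who' is the object of the preposition 'to'. It moves to the left edge, and the trace sits right after 'to':
Felix tried to find out who the professor may want to offer to write to ___ about the summary on Thursday.
'to' is word 15.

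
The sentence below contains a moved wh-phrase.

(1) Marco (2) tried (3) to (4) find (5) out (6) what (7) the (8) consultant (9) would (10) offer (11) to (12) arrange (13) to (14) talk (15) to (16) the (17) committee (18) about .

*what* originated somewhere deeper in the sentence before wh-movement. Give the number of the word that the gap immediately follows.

Before movement: The consultant would offer to arrange to talk to the committee about what.
The filler 'what' is interpreted as the object of the preposition 'about'. Fronting leaves a gap immediately after 'about':
Marco tried to find out what the consultant would offer to arrange to talk to the committee about ___.
'about' is word 18.

18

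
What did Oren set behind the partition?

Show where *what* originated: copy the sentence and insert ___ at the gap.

What did Oren set ___ behind the partition?

Pre-movement form: Oren did set what behind the partition.
'what' is the direct object of 'set'. The gap is right after 'set'.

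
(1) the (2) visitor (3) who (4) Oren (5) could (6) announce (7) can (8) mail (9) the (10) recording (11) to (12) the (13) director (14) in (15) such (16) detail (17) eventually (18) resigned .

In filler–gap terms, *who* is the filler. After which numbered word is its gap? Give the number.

'who' is the subject of the clause embedded under 'announce'. It moves to the left edge, and the trace sits right after 'announce':
The visitor who Oren could announce ___ can mail the recording to the director in such detail eventually resigned.
'announce' is word 6.

6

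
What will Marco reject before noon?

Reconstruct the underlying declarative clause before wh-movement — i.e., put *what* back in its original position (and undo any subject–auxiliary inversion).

Marco will reject what before noon.

'what' functions as the direct object of 'reject'. Fronting leaves a gap immediately after 'reject':
What will Marco reject ___ before noon?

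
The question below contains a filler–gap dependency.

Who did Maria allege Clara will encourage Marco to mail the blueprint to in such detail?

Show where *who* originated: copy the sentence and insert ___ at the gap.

Who did Maria allege Clara will encourage Marco to mail the blueprint to ___ in such detail?

In situ: Maria did allege Clara will encourage Marco to mail the blueprint to who in such detail.
'who' is the object of the preposition 'to' (recipient of 'mail'). The gap is right after 'to'.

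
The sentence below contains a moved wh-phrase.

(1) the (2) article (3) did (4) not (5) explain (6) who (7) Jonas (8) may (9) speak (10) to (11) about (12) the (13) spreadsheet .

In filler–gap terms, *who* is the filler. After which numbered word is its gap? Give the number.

10

In situ: Jonas may speak to who about the spreadsheet.
'who' is the object of the preposition 'to'. Wh-movement fronts it, leaving a gap right after 'to':
The article did not explain who Jonas may speak to ___ about the spreadsheet.
'to' is word 10.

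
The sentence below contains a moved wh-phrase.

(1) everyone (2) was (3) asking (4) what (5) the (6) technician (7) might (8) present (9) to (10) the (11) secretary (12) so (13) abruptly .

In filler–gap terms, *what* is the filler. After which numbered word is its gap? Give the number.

8

Underlying clause: The technician might present what to the secretary so abruptly.
'what' is the direct object of 'present'. It moves to the left edge, and the trace sits right after 'present':
Everyone was asking what the technician might present ___ to the secretary so abruptly.
'present' is word 8.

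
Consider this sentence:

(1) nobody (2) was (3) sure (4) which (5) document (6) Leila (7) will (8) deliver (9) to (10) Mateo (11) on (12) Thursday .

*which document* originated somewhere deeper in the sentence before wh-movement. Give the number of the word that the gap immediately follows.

8

Before movement: Leila will deliver which document to Mateo on Thursday.
'which document' is the direct object of 'deliver'. Fronting leaves a gap immediately after 'deliver':
Nobody was sure which document Leila will deliver ___ to Mateo on Thursday.
'deliver' is word 8.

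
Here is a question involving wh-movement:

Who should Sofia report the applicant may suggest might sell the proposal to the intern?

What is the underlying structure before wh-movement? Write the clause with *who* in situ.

Sofia should report the applicant may suggest who might sell the proposal to the intern.

The filler 'who' is interpreted as the subject of the clause embedded under 'suggest'. It moves to the left edge, and the trace sits right after 'suggest':
Who should Sofia report the applicant may suggest ___ might sell the proposal to the intern?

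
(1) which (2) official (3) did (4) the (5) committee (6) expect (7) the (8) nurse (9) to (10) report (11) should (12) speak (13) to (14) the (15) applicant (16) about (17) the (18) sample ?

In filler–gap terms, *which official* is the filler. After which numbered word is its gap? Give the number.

Pre-movement form: The committee did expect the nurse to report which official should speak to the applicant about the sample.
'which official' functions as the subject of the clause embedded under 'report'. Fronting leaves a gap immediately after 'report':
Which official did the committee expect the nurse to report ___ should speak to the applicant about the sample?
'report' is word 10.

10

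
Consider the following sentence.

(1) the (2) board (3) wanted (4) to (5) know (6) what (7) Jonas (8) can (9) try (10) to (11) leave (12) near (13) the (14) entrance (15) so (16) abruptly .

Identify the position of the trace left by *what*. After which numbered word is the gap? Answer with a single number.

Before movement: Jonas can try to leave what near the entrance so abruptly.
'what' is the direct object of 'leave'. Wh-movement fronts it, leaving a gap right after 'leave':
The board wanted to know what Jonas can try to leave ___ near the entrance so abruptly.
'leave' is word 11.

11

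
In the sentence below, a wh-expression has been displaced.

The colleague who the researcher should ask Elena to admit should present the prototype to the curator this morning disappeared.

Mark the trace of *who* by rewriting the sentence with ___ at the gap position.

The colleague who the researcher should ask Elena to admit ___ should present the prototype to the curator this morning disappeared.

'who' functions as the subject of the clause embedded under 'admit'. The gap is right after 'admit'.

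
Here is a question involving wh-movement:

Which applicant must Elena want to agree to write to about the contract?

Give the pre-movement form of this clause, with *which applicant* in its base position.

Elena must want to agree to write to which applicant about the contract.

'which applicant' functions as the object of the preposition 'to'. Fronting leaves a gap immediately after 'to':
Which applicant must Elena want to agree to write to ___ about the contract?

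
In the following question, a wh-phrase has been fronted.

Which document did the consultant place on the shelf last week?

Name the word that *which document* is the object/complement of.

place

Underlying clause: The consultant did place which document on the shelf last week.
'which document' functions as the direct object of 'place'. It moves to the left edge, and the trace sits right after 'place':
Which document did the consultant place ___ on the shelf last week?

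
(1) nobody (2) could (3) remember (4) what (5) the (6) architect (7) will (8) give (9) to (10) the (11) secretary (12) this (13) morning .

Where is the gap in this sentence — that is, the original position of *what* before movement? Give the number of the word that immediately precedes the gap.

8

Before movement: The architect will give what to the secretary this morning.
'what' functions as the direct object of 'give'. It moves to the left edge, and the trace sits right after 'give':
Nobody could remember what the architect will give ___ to the secretary this morning.
'give' is word 8.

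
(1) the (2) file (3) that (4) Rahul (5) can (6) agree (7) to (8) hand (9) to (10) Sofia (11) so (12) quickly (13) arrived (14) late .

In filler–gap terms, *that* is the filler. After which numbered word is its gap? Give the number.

8

'that' functions as the direct object of 'hand'. Fronting leaves a gap immediately after 'hand':
The file that Rahul can agree to hand ___ to Sofia so quickly arrived late.
'hand' is word 8.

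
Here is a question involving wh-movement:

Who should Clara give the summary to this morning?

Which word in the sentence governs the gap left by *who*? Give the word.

In situ: Clara should give the summary to who this morning.
'who' is the object of the preposition 'to' (recipient of 'give'). Wh-movement fronts it, leaving a gap right after 'to':
Who should Clara give the summary to ___ this morning?

to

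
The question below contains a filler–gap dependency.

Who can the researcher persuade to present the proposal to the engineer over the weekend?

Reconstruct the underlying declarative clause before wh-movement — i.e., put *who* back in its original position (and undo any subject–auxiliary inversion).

The researcher can persuade who to present the proposal to the engineer over the weekend.

'who' is the direct object of 'persuade'. Fronting leaves a gap immediately after 'persuade':
Who can the researcher persuade ___ to present the proposal to the engineer over the weekend?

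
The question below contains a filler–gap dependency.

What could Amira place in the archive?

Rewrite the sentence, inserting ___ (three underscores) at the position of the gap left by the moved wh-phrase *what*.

What could Amira place ___ in the archive?

Before movement: Amira could place what in the archive.
'what' is the direct object of 'place'. The gap is right after 'place'.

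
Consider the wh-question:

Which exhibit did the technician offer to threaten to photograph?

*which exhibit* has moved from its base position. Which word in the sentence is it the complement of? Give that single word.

In situ: The technician did offer to threaten to photograph which exhibit.
'which exhibit' is the direct object of 'photograph'. Wh-movement fronts it, leaving a gap right after 'photograph':
Which exhibit did the technician offer to threaten to photograph ___?

photograph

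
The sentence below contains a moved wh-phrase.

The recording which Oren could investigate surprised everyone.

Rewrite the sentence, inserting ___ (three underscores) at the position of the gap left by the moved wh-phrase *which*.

The recording which Oren could investigate ___ surprised everyone.

'which' functions as the direct object of 'investigate'. The gap is right after 'investigate'.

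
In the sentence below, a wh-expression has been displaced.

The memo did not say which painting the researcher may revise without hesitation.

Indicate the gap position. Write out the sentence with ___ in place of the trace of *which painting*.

Underlying clause: The researcher may revise which painting without hesitation.
'which painting' is the direct object of 'revise'. The gap is right after 'revise'.

The memo did not say which painting the researcher may revise ___ without hesitation.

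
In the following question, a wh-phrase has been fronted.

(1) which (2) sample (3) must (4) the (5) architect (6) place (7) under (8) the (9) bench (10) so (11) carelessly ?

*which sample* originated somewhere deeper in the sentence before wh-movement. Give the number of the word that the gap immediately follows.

Pre-movement form: The architect must place which sample under the bench so carelessly.
The filler 'which sample' is interpreted as the direct object of 'place'. Fronting leaves a gap immediately after 'place':
Which sample must the architect place ___ under the bench so carelessly?
'place' is word 6.

6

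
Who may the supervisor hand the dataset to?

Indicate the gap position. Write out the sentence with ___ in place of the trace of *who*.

Underlying clause: The supervisor may hand the dataset to who.
The filler 'who' is interpreted as the object of the preposition 'to' (recipient of 'hand'). The gap is right after 'to'.

Who may the supervisor hand the dataset to ___?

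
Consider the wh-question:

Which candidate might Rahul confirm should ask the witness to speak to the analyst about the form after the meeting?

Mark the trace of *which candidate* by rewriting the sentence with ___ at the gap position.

In situ: Rahul might confirm which candidate should ask the witness to speak to the analyst about the form after the meeting.
'which candidate' is the subject of the clause embedded under 'confirm'. The gap is right after 'confirm'.

Which candidate might Rahul confirm ___ should ask the witness to speak to the analyst about the form after the meeting?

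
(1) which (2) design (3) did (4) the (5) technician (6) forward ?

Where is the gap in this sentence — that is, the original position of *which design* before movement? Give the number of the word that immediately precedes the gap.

Pre-movement form: The technician did forward which design.
'which design' is the direct object of 'forward'. Wh-movement fronts it, leaving a gap right after 'forward':
Which design did the technician forward ___?
'forward' is word 6.

6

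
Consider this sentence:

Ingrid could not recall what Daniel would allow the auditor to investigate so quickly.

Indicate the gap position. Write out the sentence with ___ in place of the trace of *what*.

Ingrid could not recall what Daniel would allow the auditor to investigate ___ so quickly.

In situ: Daniel would allow the auditor to investigate what so quickly.
'what' functions as the direct object of 'investigate'. The gap is right after 'investigate'.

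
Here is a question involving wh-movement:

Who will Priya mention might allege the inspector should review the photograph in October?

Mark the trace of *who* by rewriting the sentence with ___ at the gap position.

Who will Priya mention ___ might allege the inspector should review the photograph in October?

Underlying clause: Priya will mention who might allege the inspector should review the photograph in October.
'who' functions as the subject of the clause embedded under 'mention'. The gap is right after 'mention'.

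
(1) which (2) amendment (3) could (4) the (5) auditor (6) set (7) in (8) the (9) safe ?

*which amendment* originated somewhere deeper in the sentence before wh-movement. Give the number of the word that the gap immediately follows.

In situ: The auditor could set which amendment in the safe.
The filler 'which amendment' is interpreted as the direct object of 'set'. It moves to the left edge, and the trace sits right after 'set':
Which amendment could the auditor set ___ in the safe?
'set' is word 6.

6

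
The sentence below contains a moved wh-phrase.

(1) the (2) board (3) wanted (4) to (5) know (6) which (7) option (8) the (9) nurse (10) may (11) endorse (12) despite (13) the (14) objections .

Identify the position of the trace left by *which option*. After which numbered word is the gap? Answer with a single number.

Underlying clause: The nurse may endorse which option despite the objections.
'which option' functions as the direct object of 'endorse'. Fronting leaves a gap immediately after 'endorse':
The board wanted to know which option the nurse may endorse ___ despite the objections.
'endorse' is word 11.

11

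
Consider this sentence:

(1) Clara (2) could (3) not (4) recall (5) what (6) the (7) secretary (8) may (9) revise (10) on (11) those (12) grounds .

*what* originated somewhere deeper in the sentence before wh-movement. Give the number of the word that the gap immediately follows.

9

Pre-movement form: The secretary may revise what on those grounds.
The filler 'what' is interpreted as the direct object of 'revise'. Fronting leaves a gap immediately after 'revise':
Clara could not recall what the secretary may revise ___ on those grounds.
'revise' is word 9.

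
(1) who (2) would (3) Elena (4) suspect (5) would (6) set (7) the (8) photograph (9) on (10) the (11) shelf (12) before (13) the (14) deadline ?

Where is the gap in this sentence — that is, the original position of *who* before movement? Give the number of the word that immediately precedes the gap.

4

Pre-movement form: Elena would suspect who would set the photograph on the shelf before the deadline.
'who' functions as the subject of the clause embedded under 'suspect'. Wh-movement fronts it, leaving a gap right after 'suspect':
Who would Elena suspect ___ would set the photograph on the shelf before the deadline?
'suspect' is word 4.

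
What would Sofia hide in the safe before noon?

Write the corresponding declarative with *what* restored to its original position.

Sofia would hide what in the safe before noon.

'what' functions as the direct object of 'hide'. Fronting leaves a gap immediately after 'hide':
What would Sofia hide ___ in the safe before noon?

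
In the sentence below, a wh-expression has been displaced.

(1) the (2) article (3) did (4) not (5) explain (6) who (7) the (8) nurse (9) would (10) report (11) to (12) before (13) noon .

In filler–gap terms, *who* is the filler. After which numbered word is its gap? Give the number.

11

Underlying clause: The nurse would report to who before noon.
'who' is the object of the preposition 'to'. Fronting leaves a gap immediately after 'to':
The article did not explain who the nurse would report to ___ before noon.
'to' is word 11.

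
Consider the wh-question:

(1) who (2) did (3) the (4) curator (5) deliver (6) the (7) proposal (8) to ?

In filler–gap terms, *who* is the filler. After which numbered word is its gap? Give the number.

8

Pre-movement form: The curator did deliver the proposal to who.
'who' functions as the object of the preposition 'to' (recipient of 'deliver'). It moves to the left edge, and the trace sits right after 'to':
Who did the curator deliver the proposal to ___?
'to' is word 8.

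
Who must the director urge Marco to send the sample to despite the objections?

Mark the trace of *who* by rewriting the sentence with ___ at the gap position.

Pre-movement form: The director must urge Marco to send the sample to who despite the objections.
'who' functions as the object of the preposition 'to' (recipient of 'send'). The gap is right after 'to'.

Who must the director urge Marco to send the sample to ___ despite the objections?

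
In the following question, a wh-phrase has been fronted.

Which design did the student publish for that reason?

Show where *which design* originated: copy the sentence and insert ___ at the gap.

Which design did the student publish ___ for that reason?

Pre-movement form: The student did publish which design for that reason.
'which design' is the direct object of 'publish'. The gap is right after 'publish'.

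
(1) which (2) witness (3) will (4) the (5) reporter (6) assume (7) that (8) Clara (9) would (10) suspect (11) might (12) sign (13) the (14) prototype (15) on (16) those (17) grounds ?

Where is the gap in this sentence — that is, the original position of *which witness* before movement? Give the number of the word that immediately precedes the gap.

Underlying clause: The reporter will assume that Clara would suspect which witness might sign the prototype on those grounds.
'which witness' is the subject of the clause embedded under 'suspect'. Wh-movement fronts it, leaving a gap right after 'suspect':
Which witness will the reporter assume that Clara would suspect ___ might sign the prototype on those grounds?
'suspect' is word 10.

10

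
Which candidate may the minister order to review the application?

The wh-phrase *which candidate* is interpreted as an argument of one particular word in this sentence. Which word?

Underlying clause: The minister may order which candidate to review the application.
The filler 'which candidate' is interpreted as the direct object of 'order'. Wh-movement fronts it, leaving a gap right after 'order':
Which candidate may the minister order ___ to review the application?

order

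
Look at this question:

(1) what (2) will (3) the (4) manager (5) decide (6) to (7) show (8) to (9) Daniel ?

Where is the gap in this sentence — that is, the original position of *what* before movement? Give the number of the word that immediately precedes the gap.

In situ: The manager will decide to show what to Daniel.
'what' is the direct object of 'show'. It moves to the left edge, and the trace sits right after 'show':
What will the manager decide to show ___ to Daniel?
'show' is word 7.

7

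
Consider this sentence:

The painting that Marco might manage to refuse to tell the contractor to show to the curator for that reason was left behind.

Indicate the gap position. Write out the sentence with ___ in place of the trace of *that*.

The filler 'that' is interpreted as the direct object of 'show'. The gap is right after 'show'.

The painting that Marco might manage to refuse to tell the contractor to show ___ to the curator for that reason was left behind.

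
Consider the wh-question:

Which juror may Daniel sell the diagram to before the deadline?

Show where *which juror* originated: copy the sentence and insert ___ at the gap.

Pre-movement form: Daniel may sell the diagram to which juror before the deadline.
The filler 'which juror' is interpreted as the object of the preposition 'to' (recipient of 'sell'). The gap is right after 'to'.

Which juror may Daniel sell the diagram to ___ before the deadline?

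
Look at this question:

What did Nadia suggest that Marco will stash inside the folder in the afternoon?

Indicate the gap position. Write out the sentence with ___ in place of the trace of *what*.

In situ: Nadia did suggest that Marco will stash what inside the folder in the afternoon.
'what' functions as the direct object of 'stash'. The gap is right after 'stash'.

What did Nadia suggest that Marco will stash ___ inside the folder in the afternoon?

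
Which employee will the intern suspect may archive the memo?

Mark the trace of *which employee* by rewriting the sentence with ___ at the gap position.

In situ: The intern will suspect which employee may archive the memo.
'which employee' functions as the subject of the clause embedded under 'suspect'. The gap is right after 'suspect'.

Which employee will the intern suspect ___ may archive the memo?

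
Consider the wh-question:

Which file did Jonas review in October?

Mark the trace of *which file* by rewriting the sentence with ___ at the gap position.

Before movement: Jonas did review which file in October.
'which file' functions as the direct object of 'review'. The gap is right after 'review'.

Which file did Jonas review ___ in October?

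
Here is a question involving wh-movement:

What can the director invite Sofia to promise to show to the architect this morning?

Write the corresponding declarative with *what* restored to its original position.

The director can invite Sofia to promise to show what to the architect this morning.

'what' is the direct object of 'show'. Fronting leaves a gap immediately after 'show':
What can the director invite Sofia to promise to show ___ to the architect this morning?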